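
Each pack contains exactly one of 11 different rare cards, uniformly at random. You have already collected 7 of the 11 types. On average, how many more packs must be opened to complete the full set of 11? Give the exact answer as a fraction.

Starting from 7 distinct types, each trial gives a new one with probability (11−i)/11 when i types are held, so the wait for the next new type is 11/(11−i).
E = 11/4 + 11/3 + 11/2 + 11/1 = 275/12.

275/12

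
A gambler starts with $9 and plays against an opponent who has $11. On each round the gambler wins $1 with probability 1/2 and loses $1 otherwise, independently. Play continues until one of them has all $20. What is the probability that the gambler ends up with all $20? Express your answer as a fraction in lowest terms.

9/20

With a fair step, P(i) = ½P(i−1) + ½P(i+1) with P(0)=0, P(20)=1 has the linear solution P(i) = i/20.
P(9) = 9/20.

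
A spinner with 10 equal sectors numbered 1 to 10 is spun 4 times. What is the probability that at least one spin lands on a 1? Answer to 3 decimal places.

0.344

P(no spin lands on a 1) = (9/10)^4 ≈ 0.656.
P(at least one) = 1 − 0.656 = 0.344.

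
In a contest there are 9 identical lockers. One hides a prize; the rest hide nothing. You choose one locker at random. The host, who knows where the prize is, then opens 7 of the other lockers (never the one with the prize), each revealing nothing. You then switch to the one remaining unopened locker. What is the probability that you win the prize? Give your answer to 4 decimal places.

Your original locker holds the prize with probability 1/9, so the other 8 collectively hold it with probability 8/9.
The host can always find 7 empty lockers to open, so the reveals don't change that 8/9; it is now spread over the 1 remaining unopened locker.
P(win by switching) = (8/9) · (1/1) = 8/9 ≈ 0.8889.

0.8889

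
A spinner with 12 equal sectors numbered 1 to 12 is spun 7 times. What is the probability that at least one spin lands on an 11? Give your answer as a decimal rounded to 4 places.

P(no spin lands on an 11) = (11/12)^7 ≈ 0.5439.
P(at least one) = 1 − 0.5439 = 0.4561.

0.4561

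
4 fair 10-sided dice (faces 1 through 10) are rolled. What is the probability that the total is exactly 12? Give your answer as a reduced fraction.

There are 10^4 = 10000 equally likely outcomes.
The number of ordered 4-tuples from {1,…,10} summing to 12 is 165.
P(sum = 12) = 165/10000 = 33/2000.

33/2000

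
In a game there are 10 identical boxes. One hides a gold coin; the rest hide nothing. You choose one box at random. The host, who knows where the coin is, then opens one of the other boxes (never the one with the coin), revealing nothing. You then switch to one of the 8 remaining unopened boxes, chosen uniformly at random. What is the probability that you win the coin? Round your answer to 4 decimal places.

0.1125

Your original box holds the coin with probability 1/10, so the other 9 collectively hold it with probability 9/10.
The host can always find an empty box to open, so this doesn't change that 9/10; it is now spread over the 8 remaining unopened boxes.
P(win by switching) = (9/10) · (1/8) = 9/80 ≈ 0.1125.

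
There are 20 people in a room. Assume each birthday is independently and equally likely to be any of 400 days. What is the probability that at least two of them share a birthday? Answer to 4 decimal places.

0.3830

It's easier to compute the probability that all 20 are distinct.
P(all distinct) = 400/400 · 399/400 · ··· · 381/400 ≈ 0.6170.
So the probability of at least one match is 1 − 0.6170 = 0.3830.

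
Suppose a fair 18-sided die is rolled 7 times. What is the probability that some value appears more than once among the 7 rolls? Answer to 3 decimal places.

0.738

P(all 7 different) = 18/18 · 17/18 · ··· · 12/18 ≈ 0.262.
P(at least two equal) = 1 − 0.262 = 0.738.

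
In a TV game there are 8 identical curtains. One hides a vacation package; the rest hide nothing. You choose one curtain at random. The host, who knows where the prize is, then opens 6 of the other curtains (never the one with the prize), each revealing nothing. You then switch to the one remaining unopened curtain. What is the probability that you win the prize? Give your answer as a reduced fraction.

7/8

Your original curtain holds the prize with probability 1/8, so the other 7 collectively hold it with probability 7/8.
The host can always find 6 empty curtains to open, so the reveals don't change that 7/8; it is now spread over the 1 remaining unopened curtain.
P(win by switching) = (7/8) · (1/1) = 7/8.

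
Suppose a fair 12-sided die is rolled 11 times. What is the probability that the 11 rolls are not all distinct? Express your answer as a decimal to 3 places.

0.999

P(all 11 different) = 12/12 · 11/12 · ··· · 2/12 ≈ 0.001.
P(at least two equal) = 1 − 0.001 = 0.999.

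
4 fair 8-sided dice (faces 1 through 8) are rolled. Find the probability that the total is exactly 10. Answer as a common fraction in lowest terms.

There are 8^4 = 4096 equally likely outcomes.
The number of ordered 4-tuples from {1,…,8} summing to 10 is 84.
P(sum = 10) = 84/4096 = 21/1024.

21/1024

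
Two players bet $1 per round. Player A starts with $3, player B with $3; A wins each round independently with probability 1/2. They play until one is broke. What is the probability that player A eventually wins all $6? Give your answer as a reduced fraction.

1/2

With a fair step, P(i) = ½P(i−1) + ½P(i+1) with P(0)=0, P(6)=1 has the linear solution P(i) = i/6.
P(3) = 3/6 = 1/2.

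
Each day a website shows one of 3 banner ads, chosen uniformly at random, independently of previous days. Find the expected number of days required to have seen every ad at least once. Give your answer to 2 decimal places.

5.50

After i distinct types are collected, each trial gives a new one with probability (3−i)/3, so the expected wait for the next new type is 3/(3−i).
E = 3/3 + 3/2 + 3/1 = 11/2 ≈ 5.50.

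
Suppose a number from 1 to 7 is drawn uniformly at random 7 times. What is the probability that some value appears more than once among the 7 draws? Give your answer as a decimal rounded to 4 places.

0.9939

P(all 7 different) = 7/7 · 6/7 · ··· · 1/7 ≈ 0.0061.
P(at least two equal) = 1 − 0.0061 = 0.9939.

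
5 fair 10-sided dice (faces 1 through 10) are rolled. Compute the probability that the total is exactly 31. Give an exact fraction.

33/625

There are 10^5 = 100000 equally likely outcomes.
The number of ordered 5-tuples from {1,…,10} summing to 31 is 5280.
P(sum = 31) = 5280/100000 = 33/625.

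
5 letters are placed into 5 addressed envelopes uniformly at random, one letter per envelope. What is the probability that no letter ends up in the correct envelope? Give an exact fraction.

11/30

This is the derangement probability: permutations of 5 with no fixed point.
D(5) = 5! · (1 − 1/1! + 1/2! − ··· + (−1)^5/5!) = 44.
P = 44/120 = 11/30.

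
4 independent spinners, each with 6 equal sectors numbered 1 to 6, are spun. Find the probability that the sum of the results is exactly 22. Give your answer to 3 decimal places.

0.008

There are 6^4 = 1296 equally likely outcomes.
The number of ordered 4-tuples from {1,…,6} summing to 22 is 10.
P(sum = 22) = 10/1296 = 5/648 ≈ 0.008.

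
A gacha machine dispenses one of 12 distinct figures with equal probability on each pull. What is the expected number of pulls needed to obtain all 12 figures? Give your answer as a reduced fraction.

86021/2310

After i distinct types are collected, each trial gives a new one with probability (12−i)/12, so the expected wait for the next new type is 12/(12−i).
E = 12/12 + 12/11 + 12/10 + 12/9 + 12/8 + 12/7 + 12/6 + 12/5 + 12/4 + 12/3 + 12/2 + 12/1 = 86021/2310.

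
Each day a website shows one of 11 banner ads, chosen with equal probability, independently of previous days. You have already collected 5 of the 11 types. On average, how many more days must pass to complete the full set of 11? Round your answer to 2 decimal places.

Starting from 5 distinct types, each trial gives a new one with probability (11−i)/11 when i types are held, so the wait for the next new type is 11/(11−i).
E = 11/6 + 11/5 + 11/4 + 11/3 + 11/2 + 11/1 = 539/20 ≈ 26.95.

26.95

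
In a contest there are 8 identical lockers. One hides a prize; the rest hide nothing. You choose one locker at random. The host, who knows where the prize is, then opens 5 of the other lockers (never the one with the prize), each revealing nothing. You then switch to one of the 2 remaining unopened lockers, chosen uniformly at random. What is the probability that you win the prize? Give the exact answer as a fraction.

7/16

Your original locker holds the prize with probability 1/8, so the other 7 collectively hold it with probability 7/8.
The host can always find 5 empty lockers to open, so the reveals don't change that 7/8; it is now spread over the 2 remaining unopened lockers.
P(win by switching) = (7/8) · (1/2) = 7/16.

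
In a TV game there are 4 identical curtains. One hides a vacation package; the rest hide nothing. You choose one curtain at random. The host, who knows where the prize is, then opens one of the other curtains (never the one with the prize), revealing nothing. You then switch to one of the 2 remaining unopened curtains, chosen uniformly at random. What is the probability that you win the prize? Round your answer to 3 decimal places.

0.375

Your original curtain holds the prize with probability 1/4, so the other 3 collectively hold it with probability 3/4.
The host can always find an empty curtain to open, so this doesn't change that 3/4; it is now spread over the 2 remaining unopened curtains.
P(win by switching) = (3/4) · (1/2) = 3/8 ≈ 0.375.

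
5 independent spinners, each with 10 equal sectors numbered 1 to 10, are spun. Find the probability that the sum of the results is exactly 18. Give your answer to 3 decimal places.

0.022

There are 10^5 = 100000 equally likely outcomes.
The number of ordered 5-tuples from {1,…,10} summing to 18 is 2205.
P(sum = 18) = 2205/100000 = 441/20000 ≈ 0.022.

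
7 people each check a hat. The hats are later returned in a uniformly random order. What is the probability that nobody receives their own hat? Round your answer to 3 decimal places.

This is the derangement probability: permutations of 7 with no fixed point.
D(7) = 7! · (1 − 1/1! + 1/2! − ··· + (−1)^7/7!) = 1854.
P = 1854/5040 = 103/280 ≈ 0.368.

0.368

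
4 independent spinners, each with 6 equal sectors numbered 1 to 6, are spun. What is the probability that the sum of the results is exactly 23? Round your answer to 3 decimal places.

0.003

There are 6^4 = 1296 equally likely outcomes.
The number of ordered 4-tuples from {1,…,6} summing to 23 is 4.
P(sum = 23) = 4/1296 = 1/324 ≈ 0.003.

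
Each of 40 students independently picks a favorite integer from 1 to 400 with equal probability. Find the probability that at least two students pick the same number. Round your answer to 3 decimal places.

It's easier to compute the probability that all 40 are distinct.
P(all distinct) = 400/400 · 399/400 · ··· · 361/400 ≈ 0.133.
So the probability of at least one match is 1 − 0.133 = 0.867.

0.867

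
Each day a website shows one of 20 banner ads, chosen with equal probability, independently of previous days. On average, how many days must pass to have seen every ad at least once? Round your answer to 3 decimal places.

After i distinct types are collected, each trial gives a new one with probability (20−i)/20, so the expected wait for the next new type is 20/(20−i).
E = 20/20 + 20/19 + 20/18 + 20/17 + 20/16 + 20/15 + 20/14 + 20/13 + 20/12 + 20/11 + 20/10 + 20/9 + 20/8 + 20/7 + 20/6 + 20/5 + 20/4 + 20/3 + 20/2 + 20/1 = 279175675/3879876 ≈ 71.955.

71.955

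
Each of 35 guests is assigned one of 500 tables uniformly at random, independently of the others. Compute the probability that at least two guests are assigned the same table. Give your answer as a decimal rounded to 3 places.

0.704

It's easier to compute the probability that all 35 are distinct.
P(all distinct) = 500/500 · 499/500 · ··· · 466/500 ≈ 0.296.
So the probability of at least one match is 1 − 0.296 = 0.704.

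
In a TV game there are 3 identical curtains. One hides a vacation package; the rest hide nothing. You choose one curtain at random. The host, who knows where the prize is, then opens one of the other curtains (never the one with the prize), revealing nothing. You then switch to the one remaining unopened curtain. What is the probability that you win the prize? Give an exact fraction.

2/3

Your original curtain holds the prize with probability 1/3, so the other 2 collectively hold it with probability 2/3.
The host can always find an empty curtain to open, so this doesn't change that 2/3; it is now spread over the 1 remaining unopened curtain.
P(win by switching) = (2/3) · (1/1) = 2/3.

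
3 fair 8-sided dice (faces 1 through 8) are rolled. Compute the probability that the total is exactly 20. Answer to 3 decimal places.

0.029

There are 8^3 = 512 equally likely outcomes.
The number of ordered 3-tuples from {1,…,8} summing to 20 is 15.
P(sum = 20) = 15/512 ≈ 0.029.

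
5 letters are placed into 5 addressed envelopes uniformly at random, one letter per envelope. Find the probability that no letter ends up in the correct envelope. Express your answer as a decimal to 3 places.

This is the derangement probability: permutations of 5 with no fixed point.
D(5) = 5! · (1 − 1/1! + 1/2! − ··· + (−1)^5/5!) = 44.
P = 44/120 = 11/30 ≈ 0.367.

0.367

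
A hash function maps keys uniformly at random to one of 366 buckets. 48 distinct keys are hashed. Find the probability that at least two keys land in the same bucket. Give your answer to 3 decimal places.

It's easier to compute the probability that all 48 are distinct.
P(all distinct) = 366/366 · 365/366 · ··· · 319/366 ≈ 0.040.
So the probability of at least one match is 1 − 0.040 = 0.960.

0.960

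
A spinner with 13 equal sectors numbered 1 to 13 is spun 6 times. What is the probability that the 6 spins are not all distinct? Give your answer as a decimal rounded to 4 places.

0.7440

P(all 6 different) = 13/13 · 12/13 · ··· · 8/13 ≈ 0.2560.
P(at least two equal) = 1 − 0.2560 = 0.7440.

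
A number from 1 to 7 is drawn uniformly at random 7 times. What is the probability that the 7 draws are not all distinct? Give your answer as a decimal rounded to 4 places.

0.9939

P(all 7 different) = 7/7 · 6/7 · ··· · 1/7 ≈ 0.0061.
P(at least two equal) = 1 − 0.0061 = 0.9939.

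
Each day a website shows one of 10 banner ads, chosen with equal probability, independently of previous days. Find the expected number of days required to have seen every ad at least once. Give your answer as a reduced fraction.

7381/252

After i distinct types are collected, each trial gives a new one with probability (10−i)/10, so the expected wait for the next new type is 10/(10−i).
E = 10/10 + 10/9 + 10/8 + 10/7 + 10/6 + 10/5 + 10/4 + 10/3 + 10/2 + 10/1 = 7381/252.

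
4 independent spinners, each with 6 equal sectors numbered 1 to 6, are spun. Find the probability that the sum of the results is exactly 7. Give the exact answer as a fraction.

There are 6^4 = 1296 equally likely outcomes.
The number of ordered 4-tuples from {1,…,6} summing to 7 is 20.
P(sum = 7) = 20/1296 = 5/324.

5/324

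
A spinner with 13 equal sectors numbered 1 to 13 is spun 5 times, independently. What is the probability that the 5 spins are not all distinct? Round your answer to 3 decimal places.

P(all 5 different) = 13/13 · 12/13 · ··· · 9/13 ≈ 0.416.
P(at least two equal) = 1 − 0.416 = 0.584.

0.584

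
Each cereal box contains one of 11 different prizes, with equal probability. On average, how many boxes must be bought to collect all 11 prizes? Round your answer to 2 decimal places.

After i distinct types are collected, each trial gives a new one with probability (11−i)/11, so the expected wait for the next new type is 11/(11−i).
E = 11/11 + 11/10 + 11/9 + 11/8 + 11/7 + 11/6 + 11/5 + 11/4 + 11/3 + 11/2 + 11/1 = 83711/2520 ≈ 33.22.

33.22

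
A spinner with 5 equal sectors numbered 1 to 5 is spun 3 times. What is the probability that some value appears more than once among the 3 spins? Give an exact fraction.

P(all 3 different) = 5/5 · 4/5 · ··· · 3/5 = 12/25.
P(at least two equal) = 1 − 12/25 = 13/25.

13/25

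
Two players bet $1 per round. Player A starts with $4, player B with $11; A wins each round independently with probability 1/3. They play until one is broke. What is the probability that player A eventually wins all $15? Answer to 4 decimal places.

Let r = q/p = (2/3)/(1/3) = 2. The recurrence P(i) = p·P(i+1) + q·P(i−1) with P(0)=0, P(15)=1 gives P(i) = (1 − r^i)/(1 − r^15).
P(4) = (1 − (2)^4) / (1 − (2)^15) = 15/32767 ≈ 0.0005.

0.0005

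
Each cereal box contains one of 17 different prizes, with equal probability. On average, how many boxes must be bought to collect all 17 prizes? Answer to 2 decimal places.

After i distinct types are collected, each trial gives a new one with probability (17−i)/17, so the expected wait for the next new type is 17/(17−i).
E = 17/17 + 17/16 + 17/15 + 17/14 + 17/13 + 17/12 + 17/11 + 17/10 + 17/9 + 17/8 + 17/7 + 17/6 + 17/5 + 17/4 + 17/3 + 17/2 + 17/1 = 42142223/720720 ≈ 58.47.

58.47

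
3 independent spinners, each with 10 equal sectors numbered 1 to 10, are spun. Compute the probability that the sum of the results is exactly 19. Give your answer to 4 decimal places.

0.0690

There are 10^3 = 1000 equally likely outcomes.
The number of ordered 3-tuples from {1,…,10} summing to 19 is 69.
P(sum = 19) = 69/1000 ≈ 0.0690.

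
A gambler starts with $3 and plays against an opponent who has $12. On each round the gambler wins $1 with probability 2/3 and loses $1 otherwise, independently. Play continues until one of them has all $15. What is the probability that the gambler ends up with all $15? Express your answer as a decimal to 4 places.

0.8750

Let r = q/p = (1/3)/(2/3) = 1/2. The recurrence P(i) = p·P(i+1) + q·P(i−1) with P(0)=0, P(15)=1 gives P(i) = (1 − r^i)/(1 − r^15).
P(3) = (1 − (1/2)^3) / (1 − (1/2)^15) = 4096/4681 ≈ 0.8750.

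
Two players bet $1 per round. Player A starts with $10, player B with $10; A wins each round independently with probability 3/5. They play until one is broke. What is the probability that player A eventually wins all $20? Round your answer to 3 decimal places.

0.983

Let r = q/p = (2/5)/(3/5) = 2/3. The recurrence P(i) = p·P(i+1) + q·P(i−1) with P(0)=0, P(20)=1 gives P(i) = (1 − r^i)/(1 − r^20).
P(10) = (1 − (2/3)^10) / (1 − (2/3)^20) = 59049/60073 ≈ 0.983.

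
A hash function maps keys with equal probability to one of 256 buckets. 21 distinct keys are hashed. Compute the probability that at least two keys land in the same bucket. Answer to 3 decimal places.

It's easier to compute the probability that all 21 are distinct.
P(all distinct) = 256/256 · 255/256 · ··· · 236/256 ≈ 0.430.
So the probability of at least one match is 1 − 0.430 = 0.570.

0.570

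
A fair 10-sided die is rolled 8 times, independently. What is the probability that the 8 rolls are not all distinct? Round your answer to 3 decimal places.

0.982

P(all 8 different) = 10/10 · 9/10 · ··· · 3/10 ≈ 0.018.
P(at least two equal) = 1 − 0.018 = 0.982.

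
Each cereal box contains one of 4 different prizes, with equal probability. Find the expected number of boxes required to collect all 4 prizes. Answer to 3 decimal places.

After i distinct types are collected, each trial gives a new one with probability (4−i)/4, so the expected wait for the next new type is 4/(4−i).
E = 4/4 + 4/3 + 4/2 + 4/1 = 25/3 ≈ 8.333.

8.333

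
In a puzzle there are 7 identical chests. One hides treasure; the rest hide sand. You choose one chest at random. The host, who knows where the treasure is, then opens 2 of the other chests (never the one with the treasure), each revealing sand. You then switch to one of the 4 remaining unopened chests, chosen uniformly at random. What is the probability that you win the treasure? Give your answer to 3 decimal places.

0.214

Your original chest holds the treasure with probability 1/7, so the other 6 collectively hold it with probability 6/7.
The host can always find 2 empty chests to open, so the reveals don't change that 6/7; it is now spread over the 4 remaining unopened chests.
P(win by switching) = (6/7) · (1/4) = 3/14 ≈ 0.214.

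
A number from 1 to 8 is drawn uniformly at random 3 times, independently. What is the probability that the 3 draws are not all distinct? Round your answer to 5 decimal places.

0.34375

P(all 3 different) = 8/8 · 7/8 · ··· · 6/8 ≈ 0.65625.
P(at least two equal) = 1 − 0.65625 = 0.34375.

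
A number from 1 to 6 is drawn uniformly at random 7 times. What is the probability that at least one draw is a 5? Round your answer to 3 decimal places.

P(no draw is a 5) = (5/6)^7 ≈ 0.279.
P(at least one) = 1 − 0.279 = 0.721.

0.721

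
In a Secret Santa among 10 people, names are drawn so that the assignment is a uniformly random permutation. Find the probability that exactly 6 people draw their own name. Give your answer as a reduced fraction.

1/1920

Choose which 6 of the 10 are fixed: C(10,6) = 210 ways.
The remaining 4 must have no fixed point: D(4) = 9.
P = 210·9/3628800 = 1/1920.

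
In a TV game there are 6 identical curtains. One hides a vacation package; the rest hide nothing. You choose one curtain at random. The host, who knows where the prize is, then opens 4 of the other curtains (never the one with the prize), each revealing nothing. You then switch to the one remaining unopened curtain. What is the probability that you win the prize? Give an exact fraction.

5/6

Your original curtain holds the prize with probability 1/6, so the other 5 collectively hold it with probability 5/6.
The host can always find 4 empty curtains to open, so the reveals don't change that 5/6; it is now spread over the 1 remaining unopened curtain.
P(win by switching) = (5/6) · (1/1) = 5/6.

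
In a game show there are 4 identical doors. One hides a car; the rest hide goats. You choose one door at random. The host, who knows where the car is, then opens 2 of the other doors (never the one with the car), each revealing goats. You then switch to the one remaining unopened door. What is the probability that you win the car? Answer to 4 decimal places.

0.7500

Your original door holds the car with probability 1/4, so the other 3 collectively hold it with probability 3/4.
The host can always find 2 empty doors to open, so the reveals don't change that 3/4; it is now spread over the 1 remaining unopened door.
P(win by switching) = (3/4) · (1/1) = 3/4 ≈ 0.7500.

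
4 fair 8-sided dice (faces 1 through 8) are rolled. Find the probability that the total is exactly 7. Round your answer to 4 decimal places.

There are 8^4 = 4096 equally likely outcomes.
The number of ordered 4-tuples from {1,…,8} summing to 7 is 20.
P(sum = 7) = 20/4096 = 5/1024 ≈ 0.0049.

0.0049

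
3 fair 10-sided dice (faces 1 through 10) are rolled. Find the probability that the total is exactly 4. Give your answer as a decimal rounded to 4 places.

There are 10^3 = 1000 equally likely outcomes.
The number of ordered 3-tuples from {1,…,10} summing to 4 is 3.
P(sum = 4) = 3/1000 ≈ 0.0030.

0.0030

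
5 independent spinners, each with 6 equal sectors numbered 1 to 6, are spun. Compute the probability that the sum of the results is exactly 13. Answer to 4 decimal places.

There are 6^5 = 7776 equally likely outcomes.
The number of ordered 5-tuples from {1,…,6} summing to 13 is 420.
P(sum = 13) = 420/7776 = 35/648 ≈ 0.0540.

0.0540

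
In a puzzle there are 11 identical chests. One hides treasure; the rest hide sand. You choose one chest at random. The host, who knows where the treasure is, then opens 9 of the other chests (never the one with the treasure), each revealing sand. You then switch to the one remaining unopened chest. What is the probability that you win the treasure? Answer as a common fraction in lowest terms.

10/11

Your original chest holds the treasure with probability 1/11, so the other 10 collectively hold it with probability 10/11.
The host can always find 9 empty chests to open, so the reveals don't change that 10/11; it is now spread over the 1 remaining unopened chest.
P(win by switching) = (10/11) · (1/1) = 10/11.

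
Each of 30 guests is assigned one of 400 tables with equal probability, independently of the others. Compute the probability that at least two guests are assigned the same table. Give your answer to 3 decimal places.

It's easier to compute the probability that all 30 are distinct.
P(all distinct) = 400/400 · 399/400 · ··· · 371/400 ≈ 0.328.
So the probability of at least one match is 1 − 0.328 = 0.672.

0.672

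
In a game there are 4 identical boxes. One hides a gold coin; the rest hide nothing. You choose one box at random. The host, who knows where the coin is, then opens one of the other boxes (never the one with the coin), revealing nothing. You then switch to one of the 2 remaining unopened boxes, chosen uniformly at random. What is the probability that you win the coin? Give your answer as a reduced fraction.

3/8

Your original box holds the coin with probability 1/4, so the other 3 collectively hold it with probability 3/4.
The host can always find an empty box to open, so this doesn't change that 3/4; it is now spread over the 2 remaining unopened boxes.
P(win by switching) = (3/4) · (1/2) = 3/8.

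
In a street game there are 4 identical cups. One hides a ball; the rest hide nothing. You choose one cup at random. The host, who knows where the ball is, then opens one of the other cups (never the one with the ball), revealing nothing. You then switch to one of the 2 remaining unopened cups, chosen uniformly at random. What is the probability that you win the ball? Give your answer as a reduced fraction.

Your original cup holds the ball with probability 1/4, so the other 3 collectively hold it with probability 3/4.
The host can always find an empty cup to open, so this doesn't change that 3/4; it is now spread over the 2 remaining unopened cups.
P(win by switching) = (3/4) · (1/2) = 3/8.

3/8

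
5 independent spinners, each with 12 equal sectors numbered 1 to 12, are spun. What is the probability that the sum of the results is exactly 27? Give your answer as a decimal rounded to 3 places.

There are 12^5 = 248832 equally likely outcomes.
The number of ordered 5-tuples from {1,…,12} summing to 27 is 9945.
P(sum = 27) = 9945/248832 = 1105/27648 ≈ 0.040.

0.040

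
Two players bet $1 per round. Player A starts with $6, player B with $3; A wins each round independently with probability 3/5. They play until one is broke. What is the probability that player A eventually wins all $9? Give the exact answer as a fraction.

945/1009

Let r = q/p = (2/5)/(3/5) = 2/3. The recurrence P(i) = p·P(i+1) + q·P(i−1) with P(0)=0, P(9)=1 gives P(i) = (1 − r^i)/(1 − r^9).
P(6) = (1 − (2/3)^6) / (1 − (2/3)^9) = 945/1009.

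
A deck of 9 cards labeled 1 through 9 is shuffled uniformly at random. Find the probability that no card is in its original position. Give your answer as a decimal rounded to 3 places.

This is the derangement probability: permutations of 9 with no fixed point.
D(9) = 9! · (1 − 1/1! + 1/2! − ··· + (−1)^9/9!) = 133496.
P = 133496/362880 = 16687/45360 ≈ 0.368.

0.368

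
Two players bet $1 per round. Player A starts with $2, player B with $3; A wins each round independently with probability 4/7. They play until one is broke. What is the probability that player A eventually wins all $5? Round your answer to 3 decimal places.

Let r = q/p = (3/7)/(4/7) = 3/4. The recurrence P(i) = p·P(i+1) + q·P(i−1) with P(0)=0, P(5)=1 gives P(i) = (1 − r^i)/(1 − r^5).
P(2) = (1 − (3/4)^2) / (1 − (3/4)^5) = 448/781 ≈ 0.574.

0.574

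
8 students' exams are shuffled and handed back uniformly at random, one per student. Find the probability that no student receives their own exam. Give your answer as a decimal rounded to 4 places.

0.3679

This is the derangement probability: permutations of 8 with no fixed point.
D(8) = 8! · (1 − 1/1! + 1/2! − ··· + (−1)^8/8!) = 14833.
P = 14833/40320 = 2119/5760 ≈ 0.3679.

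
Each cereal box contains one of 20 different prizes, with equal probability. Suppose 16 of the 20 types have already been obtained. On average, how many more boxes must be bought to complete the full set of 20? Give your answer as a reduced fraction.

125/3

Starting from 16 distinct types, each trial gives a new one with probability (20−i)/20 when i types are held, so the wait for the next new type is 20/(20−i).
E = 20/4 + 20/3 + 20/2 + 20/1 = 125/3.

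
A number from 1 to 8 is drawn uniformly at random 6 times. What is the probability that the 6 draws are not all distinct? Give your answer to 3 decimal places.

0.923

P(all 6 different) = 8/8 · 7/8 · ··· · 3/8 ≈ 0.077.
P(at least two equal) = 1 − 0.077 = 0.923.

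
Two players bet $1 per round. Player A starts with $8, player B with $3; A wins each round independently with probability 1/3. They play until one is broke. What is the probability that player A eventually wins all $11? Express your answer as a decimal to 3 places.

Let r = q/p = (2/3)/(1/3) = 2. The recurrence P(i) = p·P(i+1) + q·P(i−1) with P(0)=0, P(11)=1 gives P(i) = (1 − r^i)/(1 − r^11).
P(8) = (1 − (2)^8) / (1 − (2)^11) = 255/2047 ≈ 0.125.

0.125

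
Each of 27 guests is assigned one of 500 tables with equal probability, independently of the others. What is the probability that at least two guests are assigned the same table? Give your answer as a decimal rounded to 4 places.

0.5107

It's easier to compute the probability that all 27 are distinct.
P(all distinct) = 500/500 · 499/500 · ··· · 474/500 ≈ 0.4893.
So the probability of at least one match is 1 − 0.4893 = 0.5107.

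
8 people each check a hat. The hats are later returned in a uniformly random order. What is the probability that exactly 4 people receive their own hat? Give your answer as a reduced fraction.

1/64

Choose which 4 of the 8 are fixed: C(8,4) = 70 ways.
The remaining 4 must have no fixed point: D(4) = 9.
P = 70·9/40320 = 1/64.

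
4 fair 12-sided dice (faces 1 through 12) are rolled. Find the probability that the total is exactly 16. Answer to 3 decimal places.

There are 12^4 = 20736 equally likely outcomes.
The number of ordered 4-tuples from {1,…,12} summing to 16 is 451.
P(sum = 16) = 451/20736 ≈ 0.022.

0.022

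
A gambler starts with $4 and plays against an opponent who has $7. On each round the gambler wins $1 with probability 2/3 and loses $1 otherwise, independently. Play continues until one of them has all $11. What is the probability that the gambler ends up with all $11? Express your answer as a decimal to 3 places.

Let r = q/p = (1/3)/(2/3) = 1/2. The recurrence P(i) = p·P(i+1) + q·P(i−1) with P(0)=0, P(11)=1 gives P(i) = (1 − r^i)/(1 − r^11).
P(4) = (1 − (1/2)^4) / (1 − (1/2)^11) = 1920/2047 ≈ 0.938.

0.938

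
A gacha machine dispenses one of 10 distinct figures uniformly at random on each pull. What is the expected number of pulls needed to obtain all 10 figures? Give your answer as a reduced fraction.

After i distinct types are collected, each trial gives a new one with probability (10−i)/10, so the expected wait for the next new type is 10/(10−i).
E = 10/10 + 10/9 + 10/8 + 10/7 + 10/6 + 10/5 + 10/4 + 10/3 + 10/2 + 10/1 = 7381/252.

7381/252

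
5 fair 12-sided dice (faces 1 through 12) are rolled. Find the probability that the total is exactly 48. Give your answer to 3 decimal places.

0.007

There are 12^5 = 248832 equally likely outcomes.
The number of ordered 5-tuples from {1,…,12} summing to 48 is 1815.
P(sum = 48) = 1815/248832 = 605/82944 ≈ 0.007.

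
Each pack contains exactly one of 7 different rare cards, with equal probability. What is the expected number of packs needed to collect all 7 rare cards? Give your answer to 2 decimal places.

After i distinct types are collected, each trial gives a new one with probability (7−i)/7, so the expected wait for the next new type is 7/(7−i).
E = 7/7 + 7/6 + 7/5 + 7/4 + 7/3 + 7/2 + 7/1 = 363/20 ≈ 18.15.

18.15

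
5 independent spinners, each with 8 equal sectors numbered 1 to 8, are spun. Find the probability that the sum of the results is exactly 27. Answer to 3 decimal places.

0.053

There are 8^5 = 32768 equally likely outcomes.
The number of ordered 5-tuples from {1,…,8} summing to 27 is 1750.
P(sum = 27) = 1750/32768 = 875/16384 ≈ 0.053.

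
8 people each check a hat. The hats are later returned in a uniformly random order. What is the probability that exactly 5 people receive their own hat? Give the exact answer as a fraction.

1/360

Choose which 5 of the 8 are fixed: C(8,5) = 56 ways.
The remaining 3 must have no fixed point: D(3) = 2.
P = 56·2/40320 = 1/360.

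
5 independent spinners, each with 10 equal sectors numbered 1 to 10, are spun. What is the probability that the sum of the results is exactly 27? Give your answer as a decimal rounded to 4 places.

There are 10^5 = 100000 equally likely outcomes.
The number of ordered 5-tuples from {1,…,10} summing to 27 is 6000.
P(sum = 27) = 6000/100000 = 3/50 ≈ 0.0600.

0.0600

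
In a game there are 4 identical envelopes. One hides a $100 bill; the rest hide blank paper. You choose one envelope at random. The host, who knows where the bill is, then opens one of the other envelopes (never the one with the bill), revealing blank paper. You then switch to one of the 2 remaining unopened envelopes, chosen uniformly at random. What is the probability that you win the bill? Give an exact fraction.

3/8

Your original envelope holds the bill with probability 1/4, so the other 3 collectively hold it with probability 3/4.
The host can always find an empty envelope to open, so this doesn't change that 3/4; it is now spread over the 2 remaining unopened envelopes.
P(win by switching) = (3/4) · (1/2) = 3/8.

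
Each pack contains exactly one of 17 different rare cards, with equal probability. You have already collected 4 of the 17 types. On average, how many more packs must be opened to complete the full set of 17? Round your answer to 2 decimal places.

Starting from 4 distinct types, each trial gives a new one with probability (17−i)/17 when i types are held, so the wait for the next new type is 17/(17−i).
E = 17/13 + 17/12 + 17/11 + 17/10 + 17/9 + 17/8 + 17/7 + 17/6 + 17/5 + 17/4 + 17/3 + 17/2 + 17/1 = 19481881/360360 ≈ 54.06.

54.06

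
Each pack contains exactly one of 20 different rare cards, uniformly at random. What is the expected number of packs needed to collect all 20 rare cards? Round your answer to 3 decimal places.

After i distinct types are collected, each trial gives a new one with probability (20−i)/20, so the expected wait for the next new type is 20/(20−i).
E = 20/20 + 20/19 + 20/18 + 20/17 + 20/16 + 20/15 + 20/14 + 20/13 + 20/12 + 20/11 + 20/10 + 20/9 + 20/8 + 20/7 + 20/6 + 20/5 + 20/4 + 20/3 + 20/2 + 20/1 = 279175675/3879876 ≈ 71.955.

71.955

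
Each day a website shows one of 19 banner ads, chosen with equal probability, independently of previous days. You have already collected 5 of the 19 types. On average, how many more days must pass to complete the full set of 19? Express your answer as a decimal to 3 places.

61.780

Starting from 5 distinct types, each trial gives a new one with probability (19−i)/19 when i types are held, so the wait for the next new type is 19/(19−i).
E = 19/14 + 19/13 + 19/12 + 19/11 + 19/10 + 19/9 + 19/8 + 19/7 + 19/6 + 19/5 + 19/4 + 19/3 + 19/2 + 19/1 = 22262927/360360 ≈ 61.780.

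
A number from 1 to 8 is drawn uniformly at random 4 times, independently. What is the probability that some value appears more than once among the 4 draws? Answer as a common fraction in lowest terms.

151/256

P(all 4 different) = 8/8 · 7/8 · ··· · 5/8 = 105/256.
P(at least two equal) = 1 − 105/256 = 151/256.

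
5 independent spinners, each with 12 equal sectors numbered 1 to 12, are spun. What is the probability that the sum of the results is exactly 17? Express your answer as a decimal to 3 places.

There are 12^5 = 248832 equally likely outcomes.
The number of ordered 5-tuples from {1,…,12} summing to 17 is 1815.
P(sum = 17) = 1815/248832 = 605/82944 ≈ 0.007.

0.007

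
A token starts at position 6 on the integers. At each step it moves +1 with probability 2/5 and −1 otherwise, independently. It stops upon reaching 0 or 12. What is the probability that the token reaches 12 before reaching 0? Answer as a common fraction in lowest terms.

Let r = q/p = (3/5)/(2/5) = 3/2. The recurrence P(i) = p·P(i+1) + q·P(i−1) with P(0)=0, P(12)=1 gives P(i) = (1 − r^i)/(1 − r^12).
P(6) = (1 − (3/2)^6) / (1 − (3/2)^12) = 64/793.

64/793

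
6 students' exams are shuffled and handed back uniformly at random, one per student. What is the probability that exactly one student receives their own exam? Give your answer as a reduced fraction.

11/30

Choose which one is fixed: C(6,1) = 6 ways.
The remaining 5 must have no fixed point: D(5) = 44.
P = 6·44/720 = 11/30.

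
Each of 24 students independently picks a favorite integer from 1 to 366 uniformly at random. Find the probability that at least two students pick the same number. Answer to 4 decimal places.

It's easier to compute the probability that all 24 are distinct.
P(all distinct) = 366/366 · 365/366 · ··· · 343/366 ≈ 0.4627.
So the probability of at least one match is 1 − 0.4627 = 0.5373.

0.5373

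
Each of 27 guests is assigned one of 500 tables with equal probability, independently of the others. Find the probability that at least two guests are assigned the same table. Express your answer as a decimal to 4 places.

0.5107

It's easier to compute the probability that all 27 are distinct.
P(all distinct) = 500/500 · 499/500 · ··· · 474/500 ≈ 0.4893.
So the probability of at least one match is 1 − 0.4893 = 0.5107.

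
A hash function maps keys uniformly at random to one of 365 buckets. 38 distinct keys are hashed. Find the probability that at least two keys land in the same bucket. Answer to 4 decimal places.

0.8641

It's easier to compute the probability that all 38 are distinct.
P(all distinct) = 365/365 · 364/365 · ··· · 328/365 ≈ 0.1359.
So the probability of at least one match is 1 − 0.1359 = 0.8641.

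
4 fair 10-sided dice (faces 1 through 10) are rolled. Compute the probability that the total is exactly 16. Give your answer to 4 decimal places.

0.0415

There are 10^4 = 10000 equally likely outcomes.
The number of ordered 4-tuples from {1,…,10} summing to 16 is 415.
P(sum = 16) = 415/10000 = 83/2000 ≈ 0.0415.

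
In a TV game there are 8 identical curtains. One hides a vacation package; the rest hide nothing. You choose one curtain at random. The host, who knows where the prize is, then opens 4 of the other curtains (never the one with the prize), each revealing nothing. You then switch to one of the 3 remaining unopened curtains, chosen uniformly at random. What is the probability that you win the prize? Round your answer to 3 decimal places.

0.292

Your original curtain holds the prize with probability 1/8, so the other 7 collectively hold it with probability 7/8.
The host can always find 4 empty curtains to open, so the reveals don't change that 7/8; it is now spread over the 3 remaining unopened curtains.
P(win by switching) = (7/8) · (1/3) = 7/24 ≈ 0.292.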